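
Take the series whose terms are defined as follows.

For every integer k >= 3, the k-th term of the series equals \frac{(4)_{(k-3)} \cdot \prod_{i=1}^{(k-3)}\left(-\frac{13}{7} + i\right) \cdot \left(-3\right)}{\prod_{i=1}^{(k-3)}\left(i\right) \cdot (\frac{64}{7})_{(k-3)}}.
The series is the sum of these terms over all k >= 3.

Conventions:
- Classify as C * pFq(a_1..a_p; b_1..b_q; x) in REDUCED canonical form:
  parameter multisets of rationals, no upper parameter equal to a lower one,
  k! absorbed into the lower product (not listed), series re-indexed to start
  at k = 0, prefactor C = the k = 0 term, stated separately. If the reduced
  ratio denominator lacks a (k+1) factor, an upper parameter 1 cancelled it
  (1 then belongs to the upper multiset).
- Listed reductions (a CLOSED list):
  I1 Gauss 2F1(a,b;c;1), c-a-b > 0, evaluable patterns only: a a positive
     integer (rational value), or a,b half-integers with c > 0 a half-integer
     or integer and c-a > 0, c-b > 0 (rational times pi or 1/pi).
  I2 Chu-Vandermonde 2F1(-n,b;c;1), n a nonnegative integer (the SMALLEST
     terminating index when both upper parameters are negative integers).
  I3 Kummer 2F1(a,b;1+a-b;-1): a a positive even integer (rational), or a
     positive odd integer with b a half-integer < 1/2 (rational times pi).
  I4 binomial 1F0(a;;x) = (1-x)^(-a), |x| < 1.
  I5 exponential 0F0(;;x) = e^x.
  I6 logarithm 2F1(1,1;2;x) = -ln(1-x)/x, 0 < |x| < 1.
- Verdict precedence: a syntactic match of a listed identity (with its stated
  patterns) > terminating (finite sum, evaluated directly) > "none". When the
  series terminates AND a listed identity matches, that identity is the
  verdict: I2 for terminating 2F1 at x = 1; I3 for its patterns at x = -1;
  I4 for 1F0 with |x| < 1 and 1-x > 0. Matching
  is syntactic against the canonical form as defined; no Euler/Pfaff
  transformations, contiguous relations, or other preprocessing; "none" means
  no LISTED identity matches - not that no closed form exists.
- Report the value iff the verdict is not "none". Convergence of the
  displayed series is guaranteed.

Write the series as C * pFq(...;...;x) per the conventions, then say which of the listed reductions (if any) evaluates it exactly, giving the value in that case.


Reduced: x = 1, 2F1, upper = {-\frac{6}{7}, 4}, lower = {\frac{64}{7}}, C = -3. Verdict (x = 1): Gauss (I1, integer-parameter pattern) applies (x = 1: the Gamma ratio telescopes since c-a-b = 6 > 0 and a = 4 in Z>0). Sum: -\frac{61275}{33614}.

First insight: with t_0 = -3, the product of the first k integers (C = -3, x = 1) is k!.
Ratio: r(k) = 1 * (k-\frac{6}{7}) (k+4) / [(k+\frac{64}{7}) (k+1)] - rational; roots negated = parameters, x = 1, C = -3.


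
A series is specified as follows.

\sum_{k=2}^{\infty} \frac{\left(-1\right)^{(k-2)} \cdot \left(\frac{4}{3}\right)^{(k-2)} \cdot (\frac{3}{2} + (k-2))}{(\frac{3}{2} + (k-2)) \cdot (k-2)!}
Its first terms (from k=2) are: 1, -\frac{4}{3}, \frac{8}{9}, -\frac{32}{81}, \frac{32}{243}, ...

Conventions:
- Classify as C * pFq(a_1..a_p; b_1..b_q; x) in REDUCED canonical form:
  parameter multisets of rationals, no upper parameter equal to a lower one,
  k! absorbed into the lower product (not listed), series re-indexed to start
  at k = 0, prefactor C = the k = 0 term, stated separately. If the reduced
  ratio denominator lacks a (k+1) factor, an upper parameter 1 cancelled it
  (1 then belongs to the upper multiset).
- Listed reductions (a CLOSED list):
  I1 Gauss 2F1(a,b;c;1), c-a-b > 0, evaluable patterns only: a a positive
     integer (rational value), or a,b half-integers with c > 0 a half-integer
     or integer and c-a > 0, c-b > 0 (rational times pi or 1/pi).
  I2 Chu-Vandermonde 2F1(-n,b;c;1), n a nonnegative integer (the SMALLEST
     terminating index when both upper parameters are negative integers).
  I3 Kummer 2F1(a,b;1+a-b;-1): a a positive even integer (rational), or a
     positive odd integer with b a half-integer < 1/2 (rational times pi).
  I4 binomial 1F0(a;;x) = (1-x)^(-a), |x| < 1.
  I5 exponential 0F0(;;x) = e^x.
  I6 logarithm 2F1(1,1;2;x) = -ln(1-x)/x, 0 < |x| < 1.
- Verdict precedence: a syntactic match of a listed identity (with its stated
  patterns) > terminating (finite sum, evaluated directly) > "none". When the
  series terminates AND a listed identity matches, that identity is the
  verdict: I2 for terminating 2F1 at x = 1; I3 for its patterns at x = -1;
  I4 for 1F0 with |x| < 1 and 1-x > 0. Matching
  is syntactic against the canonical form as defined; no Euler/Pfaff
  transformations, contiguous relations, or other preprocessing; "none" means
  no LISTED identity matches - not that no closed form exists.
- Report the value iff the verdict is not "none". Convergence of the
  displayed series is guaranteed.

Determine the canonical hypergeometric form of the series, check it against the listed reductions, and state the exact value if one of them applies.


Key step: with t_0 = 1, the factor k + 3/2 cancels (top and bottom), leaving C = 1, x = -4/3.
Ratio: r(k) = -\frac{4}{3} * 1 / [(k+1)] ; factor over Q: parameters, x = -\frac{4}{3}, and C = 1.

With C = 1: the canonical form is 0F0(-; -; -\frac{4}{3}). Verdict: exponential (I5) applies (the 0F0 exponential series at x = -\frac{4}{3}). Value: e^{-\frac{4}{3}}.


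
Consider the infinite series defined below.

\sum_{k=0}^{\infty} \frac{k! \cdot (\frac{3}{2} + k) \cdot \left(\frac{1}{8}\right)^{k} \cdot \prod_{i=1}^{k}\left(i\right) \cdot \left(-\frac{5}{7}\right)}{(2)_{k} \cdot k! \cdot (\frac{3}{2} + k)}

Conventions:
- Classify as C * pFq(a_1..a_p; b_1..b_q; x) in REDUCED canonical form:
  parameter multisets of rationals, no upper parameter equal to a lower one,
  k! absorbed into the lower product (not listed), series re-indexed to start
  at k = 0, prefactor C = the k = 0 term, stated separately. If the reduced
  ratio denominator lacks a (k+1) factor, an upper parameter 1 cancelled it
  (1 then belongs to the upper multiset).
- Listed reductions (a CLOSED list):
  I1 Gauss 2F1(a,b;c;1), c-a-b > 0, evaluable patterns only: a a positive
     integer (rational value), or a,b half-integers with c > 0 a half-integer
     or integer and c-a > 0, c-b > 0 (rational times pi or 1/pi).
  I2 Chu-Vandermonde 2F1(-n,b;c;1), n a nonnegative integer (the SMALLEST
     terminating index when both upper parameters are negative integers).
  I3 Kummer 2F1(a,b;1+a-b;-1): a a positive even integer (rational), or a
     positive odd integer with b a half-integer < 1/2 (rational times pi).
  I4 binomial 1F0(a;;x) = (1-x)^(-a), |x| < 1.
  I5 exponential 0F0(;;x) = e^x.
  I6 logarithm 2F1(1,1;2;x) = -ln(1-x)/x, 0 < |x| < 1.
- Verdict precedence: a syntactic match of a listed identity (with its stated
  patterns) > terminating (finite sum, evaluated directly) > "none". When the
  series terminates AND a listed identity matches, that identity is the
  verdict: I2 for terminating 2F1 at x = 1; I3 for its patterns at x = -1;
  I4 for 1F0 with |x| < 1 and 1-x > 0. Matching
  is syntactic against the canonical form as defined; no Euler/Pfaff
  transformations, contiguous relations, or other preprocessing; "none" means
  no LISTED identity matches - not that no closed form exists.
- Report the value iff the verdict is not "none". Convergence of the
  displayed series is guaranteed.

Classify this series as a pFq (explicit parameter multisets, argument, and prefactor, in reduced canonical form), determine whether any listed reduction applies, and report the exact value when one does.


x = \frac{1}{8} here; the reduced form reads 2F1, upper {1, 1}, lower {2}, C = -\frac{5}{7}. Verdict at x = \frac{1}{8}: the I6 logarithm reduction matches (the logarithm: parameters (1,1;2), x = \frac{1}{8}). Value: \frac{40}{7} \cdot \ln\left(\frac{7}{8}\right).

Key step: from the first term -\frac{5}{7}: the running product (prefactor -5/7) telescopes to a rising factorial.
Ratio: r(k) = \frac{1}{8} * (k+1) (k+1) / [(k+2) (k+1)] - rational; roots negated = parameters, x = \frac{1}{8}, C = -\frac{5}{7}.


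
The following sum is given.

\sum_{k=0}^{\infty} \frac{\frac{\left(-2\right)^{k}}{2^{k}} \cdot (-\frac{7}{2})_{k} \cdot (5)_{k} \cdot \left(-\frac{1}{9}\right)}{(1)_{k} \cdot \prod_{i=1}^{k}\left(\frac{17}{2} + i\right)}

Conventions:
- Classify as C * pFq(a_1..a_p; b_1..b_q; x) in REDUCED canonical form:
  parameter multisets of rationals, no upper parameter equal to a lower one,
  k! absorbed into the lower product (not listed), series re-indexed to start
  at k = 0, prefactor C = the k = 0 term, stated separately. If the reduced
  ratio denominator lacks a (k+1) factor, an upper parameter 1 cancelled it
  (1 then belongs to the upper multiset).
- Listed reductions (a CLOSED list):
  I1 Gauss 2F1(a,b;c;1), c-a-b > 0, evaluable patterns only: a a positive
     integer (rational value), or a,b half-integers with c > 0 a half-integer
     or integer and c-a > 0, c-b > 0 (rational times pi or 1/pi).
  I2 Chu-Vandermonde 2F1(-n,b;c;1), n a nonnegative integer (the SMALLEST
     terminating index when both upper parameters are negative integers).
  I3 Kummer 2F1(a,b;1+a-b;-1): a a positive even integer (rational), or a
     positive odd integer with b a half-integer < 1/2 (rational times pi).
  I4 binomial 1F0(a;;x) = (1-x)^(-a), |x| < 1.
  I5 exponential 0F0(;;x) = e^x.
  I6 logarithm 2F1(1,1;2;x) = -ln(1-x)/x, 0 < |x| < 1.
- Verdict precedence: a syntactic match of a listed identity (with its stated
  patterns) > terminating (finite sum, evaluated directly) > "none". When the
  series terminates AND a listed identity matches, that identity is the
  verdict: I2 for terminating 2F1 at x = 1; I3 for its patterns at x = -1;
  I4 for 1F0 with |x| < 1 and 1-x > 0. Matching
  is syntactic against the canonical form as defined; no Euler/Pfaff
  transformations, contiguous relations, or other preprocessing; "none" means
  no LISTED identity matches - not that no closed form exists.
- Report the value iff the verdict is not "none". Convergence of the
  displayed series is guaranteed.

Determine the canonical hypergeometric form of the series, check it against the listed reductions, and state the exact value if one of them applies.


At argument -1: a 2F1 with upper {-\frac{7}{2}, 5}, lower {\frac{19}{2}}, scaled by C = -\frac{1}{9}. Verdict: Kummer's theorem (I3) applies (x = -1; c = \frac{19}{2} equals 1+a-b for upper {-\frac{7}{2}, 5}: listed pattern). Value: \left(-\frac{85085}{524288}\right) \cdot \pi.

Structural cue: from the first term -\frac{1}{9}: the two k-th powers (C = -1/9) combine into one argument.
Adjacent-term ratio: r(k) = -1 * (k-\frac{7}{2}) (k+5) / [(k+\frac{19}{2}) (k+1)] - rational; roots negated = parameters, x = -1, C = -\frac{1}{9}.


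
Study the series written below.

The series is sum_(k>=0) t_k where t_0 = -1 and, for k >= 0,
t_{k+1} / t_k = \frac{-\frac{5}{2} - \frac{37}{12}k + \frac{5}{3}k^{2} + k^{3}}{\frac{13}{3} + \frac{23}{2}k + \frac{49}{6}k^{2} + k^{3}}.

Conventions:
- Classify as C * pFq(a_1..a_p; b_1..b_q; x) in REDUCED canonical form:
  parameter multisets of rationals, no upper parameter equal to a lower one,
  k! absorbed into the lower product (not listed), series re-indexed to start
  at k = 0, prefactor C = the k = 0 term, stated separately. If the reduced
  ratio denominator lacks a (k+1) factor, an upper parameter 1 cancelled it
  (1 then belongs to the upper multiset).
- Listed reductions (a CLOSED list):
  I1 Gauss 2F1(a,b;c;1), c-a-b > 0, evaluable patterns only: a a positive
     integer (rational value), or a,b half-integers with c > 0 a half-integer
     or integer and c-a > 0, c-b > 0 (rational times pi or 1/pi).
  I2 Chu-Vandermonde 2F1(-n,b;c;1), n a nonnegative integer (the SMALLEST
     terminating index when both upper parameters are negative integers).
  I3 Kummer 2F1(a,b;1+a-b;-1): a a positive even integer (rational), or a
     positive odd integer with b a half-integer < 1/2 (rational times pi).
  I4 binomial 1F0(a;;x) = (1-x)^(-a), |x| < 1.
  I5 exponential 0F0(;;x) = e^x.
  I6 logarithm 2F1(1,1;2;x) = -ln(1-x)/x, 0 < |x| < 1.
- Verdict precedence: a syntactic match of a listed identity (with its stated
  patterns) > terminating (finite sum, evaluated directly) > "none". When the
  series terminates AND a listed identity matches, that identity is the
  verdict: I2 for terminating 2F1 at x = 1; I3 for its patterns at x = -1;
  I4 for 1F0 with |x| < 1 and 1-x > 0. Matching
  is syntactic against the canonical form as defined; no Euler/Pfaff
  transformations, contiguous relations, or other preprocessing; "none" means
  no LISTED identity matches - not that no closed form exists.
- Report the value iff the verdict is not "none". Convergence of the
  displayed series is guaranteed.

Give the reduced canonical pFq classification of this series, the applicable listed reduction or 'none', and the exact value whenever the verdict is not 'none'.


First insight: x = 1 and cancel k + 2/3 from the displayed ratio first; then C = -1, x = 1.
Step ratio: r(k) = 1 * (k-\frac{3}{2}) (k+\frac{5}{2}) / [(k+\frac{13}{2}) (k+1)] - rational in k, leading ratio 1; with t_0 = -1, classification follows.

This is -1 * 2F1(-\frac{3}{2}, \frac{5}{2}; \frac{13}{2}; 1) in reduced canonical form. Verdict at x = 1: Gauss (I1, half-integer pattern) matches (x = 1; upper {-\frac{3}{2}, \frac{5}{2}} half-integers, c = \frac{13}{2} in the evaluable pattern). Hence: \left(-\frac{10395}{65536}\right) \cdot \pi.


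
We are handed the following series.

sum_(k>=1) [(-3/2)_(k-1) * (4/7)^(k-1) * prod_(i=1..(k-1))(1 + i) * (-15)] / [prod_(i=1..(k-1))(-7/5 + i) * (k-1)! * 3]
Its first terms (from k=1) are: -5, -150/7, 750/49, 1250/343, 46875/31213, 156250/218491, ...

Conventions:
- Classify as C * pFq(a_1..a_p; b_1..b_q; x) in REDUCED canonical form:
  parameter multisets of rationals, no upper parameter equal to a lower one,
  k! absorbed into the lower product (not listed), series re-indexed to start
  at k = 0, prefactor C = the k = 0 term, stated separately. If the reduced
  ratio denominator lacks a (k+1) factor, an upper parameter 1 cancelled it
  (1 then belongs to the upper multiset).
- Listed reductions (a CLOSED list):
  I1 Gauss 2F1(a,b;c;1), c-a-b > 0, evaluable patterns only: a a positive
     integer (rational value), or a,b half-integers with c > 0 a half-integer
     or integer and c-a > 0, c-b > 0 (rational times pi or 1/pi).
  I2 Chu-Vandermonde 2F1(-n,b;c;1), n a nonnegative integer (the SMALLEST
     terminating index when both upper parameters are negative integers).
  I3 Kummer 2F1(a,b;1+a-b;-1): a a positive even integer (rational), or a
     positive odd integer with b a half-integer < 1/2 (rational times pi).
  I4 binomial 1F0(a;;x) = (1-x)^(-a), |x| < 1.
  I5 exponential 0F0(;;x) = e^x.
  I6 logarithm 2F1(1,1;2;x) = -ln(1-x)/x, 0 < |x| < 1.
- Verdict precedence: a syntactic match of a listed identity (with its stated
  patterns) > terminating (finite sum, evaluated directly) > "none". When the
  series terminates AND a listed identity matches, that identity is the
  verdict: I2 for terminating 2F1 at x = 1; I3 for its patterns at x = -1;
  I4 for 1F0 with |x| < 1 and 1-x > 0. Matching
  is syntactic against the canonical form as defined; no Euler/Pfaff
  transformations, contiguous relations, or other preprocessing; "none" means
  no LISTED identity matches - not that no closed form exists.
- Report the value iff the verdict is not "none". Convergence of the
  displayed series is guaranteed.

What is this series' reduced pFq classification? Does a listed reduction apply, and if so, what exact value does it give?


x = 4/7 here; the reduced form reads 2F1, upper {-3/2, 2}, lower {-2/5}, C = -5. Verdict: none (x = 4/7): each listed identity misses the multisets {-3/2, 2} ; {-2/5}.

Structural cue: t_0 = -5 here, and the constant factors (prefactor -5) combine into one prefactor.
Adjacent-term ratio: r(k) = (4/7) * (k-3/2) (k+2) / [(k-2/5) (k+1)] - poly over poly, x = (4/7) from leading terms; C = -5 at k = 0.


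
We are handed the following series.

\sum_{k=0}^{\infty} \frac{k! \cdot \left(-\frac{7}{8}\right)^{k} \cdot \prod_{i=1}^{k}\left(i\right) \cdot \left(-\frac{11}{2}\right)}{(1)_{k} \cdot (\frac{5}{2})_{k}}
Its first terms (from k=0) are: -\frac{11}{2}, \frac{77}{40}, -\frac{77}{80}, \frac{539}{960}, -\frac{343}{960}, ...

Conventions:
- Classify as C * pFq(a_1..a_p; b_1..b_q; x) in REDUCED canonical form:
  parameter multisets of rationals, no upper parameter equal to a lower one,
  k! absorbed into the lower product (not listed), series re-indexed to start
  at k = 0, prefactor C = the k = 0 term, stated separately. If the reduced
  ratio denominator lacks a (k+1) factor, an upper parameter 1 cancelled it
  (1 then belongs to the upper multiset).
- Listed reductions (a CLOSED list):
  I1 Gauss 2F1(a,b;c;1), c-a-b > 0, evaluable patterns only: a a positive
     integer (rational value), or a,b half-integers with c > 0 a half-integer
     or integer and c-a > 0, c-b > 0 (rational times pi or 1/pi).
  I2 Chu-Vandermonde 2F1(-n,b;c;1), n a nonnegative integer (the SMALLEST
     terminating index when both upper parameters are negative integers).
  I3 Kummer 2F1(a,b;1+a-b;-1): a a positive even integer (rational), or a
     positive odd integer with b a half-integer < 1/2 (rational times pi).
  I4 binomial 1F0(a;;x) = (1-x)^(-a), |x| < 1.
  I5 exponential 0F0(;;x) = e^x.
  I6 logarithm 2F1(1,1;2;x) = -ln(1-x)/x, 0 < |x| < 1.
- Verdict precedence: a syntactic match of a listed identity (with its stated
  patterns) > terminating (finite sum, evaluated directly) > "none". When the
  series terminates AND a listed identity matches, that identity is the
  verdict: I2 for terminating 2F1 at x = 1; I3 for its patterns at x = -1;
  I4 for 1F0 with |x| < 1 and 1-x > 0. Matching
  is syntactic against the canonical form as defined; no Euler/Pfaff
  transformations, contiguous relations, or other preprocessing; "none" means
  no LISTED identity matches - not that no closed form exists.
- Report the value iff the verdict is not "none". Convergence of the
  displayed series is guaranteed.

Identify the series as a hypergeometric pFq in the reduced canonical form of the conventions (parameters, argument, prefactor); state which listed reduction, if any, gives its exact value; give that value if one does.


Canonical form: C = -\frac{11}{2} times 2F1 with upper {1, 1}, lower {\frac{5}{2}}, x = -\frac{7}{8}. Verdict: none - this 2F1 at x = -\frac{7}{8} matches no listed pattern, and upper {1, 1} holds no stopper.

Key step: x = -\frac{7}{8} and the running product (prefactor -11/2) telescopes to a rising factorial.
Ratio: r(k) = -\frac{7}{8} * (k+1) (k+1) / [(k+\frac{5}{2}) (k+1)] ; factor over Q: parameters, x = -\frac{7}{8}, and C = -\frac{11}{2}.


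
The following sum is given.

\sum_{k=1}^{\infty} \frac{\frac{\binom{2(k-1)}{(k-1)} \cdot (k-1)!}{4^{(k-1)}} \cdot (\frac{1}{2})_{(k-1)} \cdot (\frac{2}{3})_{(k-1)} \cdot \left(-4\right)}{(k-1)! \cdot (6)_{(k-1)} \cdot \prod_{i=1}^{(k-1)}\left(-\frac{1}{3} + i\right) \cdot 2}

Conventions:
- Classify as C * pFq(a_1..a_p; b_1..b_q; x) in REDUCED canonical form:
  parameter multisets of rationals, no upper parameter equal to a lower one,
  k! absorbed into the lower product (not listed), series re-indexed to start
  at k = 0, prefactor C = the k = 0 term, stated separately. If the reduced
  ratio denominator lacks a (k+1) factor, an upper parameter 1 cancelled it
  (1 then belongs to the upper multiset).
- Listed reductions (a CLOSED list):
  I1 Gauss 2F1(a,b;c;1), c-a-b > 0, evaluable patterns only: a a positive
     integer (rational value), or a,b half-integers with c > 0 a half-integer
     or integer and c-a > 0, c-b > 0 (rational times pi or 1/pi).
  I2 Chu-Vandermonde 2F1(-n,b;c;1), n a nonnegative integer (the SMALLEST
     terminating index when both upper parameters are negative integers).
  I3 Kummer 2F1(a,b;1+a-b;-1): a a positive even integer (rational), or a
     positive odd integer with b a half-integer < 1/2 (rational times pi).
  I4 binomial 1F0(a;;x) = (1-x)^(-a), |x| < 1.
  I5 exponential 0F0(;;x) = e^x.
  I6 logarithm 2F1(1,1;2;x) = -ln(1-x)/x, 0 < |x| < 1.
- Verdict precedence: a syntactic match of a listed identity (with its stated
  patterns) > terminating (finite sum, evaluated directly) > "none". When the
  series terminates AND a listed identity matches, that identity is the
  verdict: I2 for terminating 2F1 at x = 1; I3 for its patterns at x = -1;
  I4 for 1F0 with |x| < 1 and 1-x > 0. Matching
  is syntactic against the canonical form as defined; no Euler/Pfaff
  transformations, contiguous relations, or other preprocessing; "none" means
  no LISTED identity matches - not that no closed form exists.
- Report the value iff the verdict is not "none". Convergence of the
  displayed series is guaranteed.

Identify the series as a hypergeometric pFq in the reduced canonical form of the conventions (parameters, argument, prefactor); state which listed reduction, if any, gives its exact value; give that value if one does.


With C = -2: the canonical form is 2F1(\frac{1}{2}, \frac{1}{2}; 6; 1). Verdict: this is Gauss's theorem I1 (half-integer case) (x = 1; upper {\frac{1}{2}, \frac{1}{2}} half-integers, c = 6 in the evaluable pattern). Sum: \left(-\frac{131072}{19845}\right) / \pi.

The tell: t_0 being -2, C(2k,k) (C = -2) equals 4^k (1/2)_k / k!.
Ratio: r(k) = 1 * (k+\frac{1}{2}) (k+\frac{1}{2}) / [(k+6) (k+1)] - rational in k, leading ratio 1; with t_0 = -2, classification follows.


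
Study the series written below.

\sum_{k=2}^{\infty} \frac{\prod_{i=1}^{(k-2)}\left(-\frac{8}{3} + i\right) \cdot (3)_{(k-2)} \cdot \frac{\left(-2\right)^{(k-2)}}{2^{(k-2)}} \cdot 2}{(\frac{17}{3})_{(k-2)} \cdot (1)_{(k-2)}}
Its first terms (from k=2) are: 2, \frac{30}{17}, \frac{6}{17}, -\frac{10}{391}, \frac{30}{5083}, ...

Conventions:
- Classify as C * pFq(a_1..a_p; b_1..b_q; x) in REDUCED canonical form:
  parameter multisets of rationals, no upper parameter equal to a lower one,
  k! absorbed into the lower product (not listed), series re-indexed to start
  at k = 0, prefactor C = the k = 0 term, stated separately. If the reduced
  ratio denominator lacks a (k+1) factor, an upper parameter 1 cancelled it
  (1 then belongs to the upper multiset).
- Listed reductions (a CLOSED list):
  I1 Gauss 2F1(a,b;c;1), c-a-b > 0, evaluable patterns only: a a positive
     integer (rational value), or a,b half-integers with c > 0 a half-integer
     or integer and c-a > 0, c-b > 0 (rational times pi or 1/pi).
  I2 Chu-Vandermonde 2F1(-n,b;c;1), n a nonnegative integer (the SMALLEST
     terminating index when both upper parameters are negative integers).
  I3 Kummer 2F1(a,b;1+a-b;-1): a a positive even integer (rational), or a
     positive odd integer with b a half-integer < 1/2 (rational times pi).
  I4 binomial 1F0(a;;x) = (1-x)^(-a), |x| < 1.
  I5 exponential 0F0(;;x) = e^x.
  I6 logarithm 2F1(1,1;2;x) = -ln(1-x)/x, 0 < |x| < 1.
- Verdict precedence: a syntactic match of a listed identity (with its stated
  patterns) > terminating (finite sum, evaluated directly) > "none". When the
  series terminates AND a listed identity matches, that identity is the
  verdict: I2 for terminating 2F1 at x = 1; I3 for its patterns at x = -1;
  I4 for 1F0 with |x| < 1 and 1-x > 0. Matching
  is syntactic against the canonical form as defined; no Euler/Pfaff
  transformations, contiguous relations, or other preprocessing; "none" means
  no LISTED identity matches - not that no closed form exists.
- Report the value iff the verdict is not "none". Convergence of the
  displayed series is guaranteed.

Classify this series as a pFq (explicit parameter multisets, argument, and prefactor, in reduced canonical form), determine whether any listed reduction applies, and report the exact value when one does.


Canonical form: C = 2 times 2F1 with upper {-\frac{5}{3}, 3}, lower {\frac{17}{3}}, x = -1. Verdict: none (x = -1): each listed identity misses the multisets {-\frac{5}{3}, 3} ; {\frac{17}{3}}.

The tell: t_0 = 2 here, and (1)_k (C = 2, x = -1) is k! itself.
Term ratio: r(k) = -1 * (k-\frac{5}{3}) (k+3) / [(k+\frac{17}{3}) (k+1)] ; factor over Q: parameters, x = -1, and C = 2.


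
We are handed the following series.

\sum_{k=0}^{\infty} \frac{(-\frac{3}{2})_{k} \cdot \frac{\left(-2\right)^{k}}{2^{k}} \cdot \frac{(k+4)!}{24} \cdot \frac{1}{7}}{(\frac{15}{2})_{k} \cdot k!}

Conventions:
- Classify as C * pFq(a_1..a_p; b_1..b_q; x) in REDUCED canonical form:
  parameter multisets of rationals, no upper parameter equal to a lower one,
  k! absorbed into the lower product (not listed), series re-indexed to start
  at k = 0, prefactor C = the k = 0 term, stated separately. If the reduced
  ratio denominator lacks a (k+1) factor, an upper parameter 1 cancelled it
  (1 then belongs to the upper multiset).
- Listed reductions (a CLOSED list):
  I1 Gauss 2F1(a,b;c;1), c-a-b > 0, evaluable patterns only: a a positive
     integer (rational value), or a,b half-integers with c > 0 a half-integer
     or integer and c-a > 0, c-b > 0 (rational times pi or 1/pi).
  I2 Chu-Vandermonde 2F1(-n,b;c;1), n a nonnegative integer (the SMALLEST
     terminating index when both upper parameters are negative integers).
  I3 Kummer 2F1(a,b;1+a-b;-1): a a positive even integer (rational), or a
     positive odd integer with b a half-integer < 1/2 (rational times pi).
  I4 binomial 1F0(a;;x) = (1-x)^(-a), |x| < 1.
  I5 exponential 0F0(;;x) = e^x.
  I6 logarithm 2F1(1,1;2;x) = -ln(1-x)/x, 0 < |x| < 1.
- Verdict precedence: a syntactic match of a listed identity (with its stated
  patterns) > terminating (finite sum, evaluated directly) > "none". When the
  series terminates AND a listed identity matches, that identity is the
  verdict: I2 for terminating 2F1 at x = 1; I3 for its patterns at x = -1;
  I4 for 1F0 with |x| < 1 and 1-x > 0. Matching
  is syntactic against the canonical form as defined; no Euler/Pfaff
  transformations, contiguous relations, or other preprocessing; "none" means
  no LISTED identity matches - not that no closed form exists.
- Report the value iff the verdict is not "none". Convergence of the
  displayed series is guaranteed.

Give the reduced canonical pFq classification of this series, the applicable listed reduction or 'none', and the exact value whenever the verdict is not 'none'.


Reduced: x = -1, 2F1, upper = {-\frac{3}{2}, 5}, lower = {\frac{15}{2}}, C = \frac{1}{7}. Verdict: this is Kummer (I3) (x = -1; c = \frac{15}{2} equals 1+a-b for upper {-\frac{3}{2}, 5}: listed pattern). Its exact value is \frac{6435}{65536} \cdot \pi.

The tell: x = -1 and the factorial ratio (prefactor 1/7) (k+a-1)!/(a-1)! is a rising factorial (a)_k.
Ratio: r(k) = -1 * (k-\frac{3}{2}) (k+5) / [(k+\frac{15}{2}) (k+1)] - rational; roots negated = parameters, x = -1, C = \frac{1}{7}.


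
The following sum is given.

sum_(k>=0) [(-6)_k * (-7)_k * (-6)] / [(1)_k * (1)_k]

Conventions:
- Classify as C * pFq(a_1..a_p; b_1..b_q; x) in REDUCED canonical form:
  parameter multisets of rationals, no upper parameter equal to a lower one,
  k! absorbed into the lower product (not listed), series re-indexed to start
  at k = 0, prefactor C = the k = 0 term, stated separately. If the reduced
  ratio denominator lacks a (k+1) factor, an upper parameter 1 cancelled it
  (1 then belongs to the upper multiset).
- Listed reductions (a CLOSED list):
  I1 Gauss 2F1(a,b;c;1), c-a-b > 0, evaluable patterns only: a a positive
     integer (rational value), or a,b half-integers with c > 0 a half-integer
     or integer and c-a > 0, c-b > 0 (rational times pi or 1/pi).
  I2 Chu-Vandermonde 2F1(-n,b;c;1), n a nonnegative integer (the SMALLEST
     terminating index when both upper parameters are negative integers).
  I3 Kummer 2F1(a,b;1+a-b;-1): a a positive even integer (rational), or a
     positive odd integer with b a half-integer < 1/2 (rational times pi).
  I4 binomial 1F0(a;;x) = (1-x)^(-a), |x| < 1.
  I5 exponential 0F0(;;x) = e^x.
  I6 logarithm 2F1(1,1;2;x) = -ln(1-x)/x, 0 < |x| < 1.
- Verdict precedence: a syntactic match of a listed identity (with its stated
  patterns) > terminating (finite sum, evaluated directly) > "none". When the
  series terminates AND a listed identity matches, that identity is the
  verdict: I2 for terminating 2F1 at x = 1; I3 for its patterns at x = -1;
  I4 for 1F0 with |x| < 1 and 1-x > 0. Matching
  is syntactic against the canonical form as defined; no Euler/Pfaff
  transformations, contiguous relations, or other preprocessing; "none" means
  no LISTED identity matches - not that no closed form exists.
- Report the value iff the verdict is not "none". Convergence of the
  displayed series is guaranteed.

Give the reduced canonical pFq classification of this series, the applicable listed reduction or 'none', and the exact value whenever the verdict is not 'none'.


With C = -6: the canonical form is 2F1(-7, -6; 1; 1). Verdict: Vandermonde's identity (I2) applies (terminating 2F1 at x = 1 with n = 6, b = -7, c = 1). Its exact value is -10296.

First insight: from the first term -6: (1)_k (prefactor -6) is k! itself.
Consecutive-term ratio: r(k) = 1 * (k-7) (k-6) / [(k+1) (k+1)] ; factor over Q: parameters, x = 1, and C = -6.


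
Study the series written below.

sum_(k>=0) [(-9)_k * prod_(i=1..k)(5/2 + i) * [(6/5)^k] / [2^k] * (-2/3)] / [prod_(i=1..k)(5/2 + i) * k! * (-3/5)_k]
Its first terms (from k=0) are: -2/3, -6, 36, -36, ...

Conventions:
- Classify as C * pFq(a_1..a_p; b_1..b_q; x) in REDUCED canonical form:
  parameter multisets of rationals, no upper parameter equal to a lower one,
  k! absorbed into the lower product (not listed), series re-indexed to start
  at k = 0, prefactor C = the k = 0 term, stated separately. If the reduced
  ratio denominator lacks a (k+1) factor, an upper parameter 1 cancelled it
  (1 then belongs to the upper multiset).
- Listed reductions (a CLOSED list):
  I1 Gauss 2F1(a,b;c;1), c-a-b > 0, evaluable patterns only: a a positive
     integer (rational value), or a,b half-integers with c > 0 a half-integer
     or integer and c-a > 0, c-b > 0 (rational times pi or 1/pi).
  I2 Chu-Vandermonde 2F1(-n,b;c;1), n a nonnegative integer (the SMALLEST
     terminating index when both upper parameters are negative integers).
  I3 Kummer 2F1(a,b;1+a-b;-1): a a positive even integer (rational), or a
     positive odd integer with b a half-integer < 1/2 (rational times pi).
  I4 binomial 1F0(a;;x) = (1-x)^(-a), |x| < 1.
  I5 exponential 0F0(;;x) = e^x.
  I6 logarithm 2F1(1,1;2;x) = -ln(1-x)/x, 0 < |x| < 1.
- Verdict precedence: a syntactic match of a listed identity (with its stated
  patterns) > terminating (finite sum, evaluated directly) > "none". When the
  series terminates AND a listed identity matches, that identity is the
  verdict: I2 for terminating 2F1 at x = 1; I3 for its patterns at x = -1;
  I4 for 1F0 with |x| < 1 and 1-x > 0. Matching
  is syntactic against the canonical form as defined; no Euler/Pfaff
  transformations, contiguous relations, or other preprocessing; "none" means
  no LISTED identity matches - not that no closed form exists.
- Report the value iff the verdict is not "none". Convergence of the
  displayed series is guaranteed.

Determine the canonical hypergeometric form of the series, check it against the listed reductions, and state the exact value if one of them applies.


Classification (C = -2/3): 1F1 with upper {-9}, lower {-3/5}, argument x = 3/5. Verdict: terminating - upper -9 stops the sum at k = 9; the 10 terms are added exactly. Its exact value is 86621159/18598272.

Key step: from the first term -2/3: the parameter 7/2 appears in both the upper and lower lists and cancels.
Ratio: r(k) = (3/5) * (k-9) / [(k-3/5) (k+1)] - rational in k. x = (3/5); t_0 = -2/3; negate the roots.


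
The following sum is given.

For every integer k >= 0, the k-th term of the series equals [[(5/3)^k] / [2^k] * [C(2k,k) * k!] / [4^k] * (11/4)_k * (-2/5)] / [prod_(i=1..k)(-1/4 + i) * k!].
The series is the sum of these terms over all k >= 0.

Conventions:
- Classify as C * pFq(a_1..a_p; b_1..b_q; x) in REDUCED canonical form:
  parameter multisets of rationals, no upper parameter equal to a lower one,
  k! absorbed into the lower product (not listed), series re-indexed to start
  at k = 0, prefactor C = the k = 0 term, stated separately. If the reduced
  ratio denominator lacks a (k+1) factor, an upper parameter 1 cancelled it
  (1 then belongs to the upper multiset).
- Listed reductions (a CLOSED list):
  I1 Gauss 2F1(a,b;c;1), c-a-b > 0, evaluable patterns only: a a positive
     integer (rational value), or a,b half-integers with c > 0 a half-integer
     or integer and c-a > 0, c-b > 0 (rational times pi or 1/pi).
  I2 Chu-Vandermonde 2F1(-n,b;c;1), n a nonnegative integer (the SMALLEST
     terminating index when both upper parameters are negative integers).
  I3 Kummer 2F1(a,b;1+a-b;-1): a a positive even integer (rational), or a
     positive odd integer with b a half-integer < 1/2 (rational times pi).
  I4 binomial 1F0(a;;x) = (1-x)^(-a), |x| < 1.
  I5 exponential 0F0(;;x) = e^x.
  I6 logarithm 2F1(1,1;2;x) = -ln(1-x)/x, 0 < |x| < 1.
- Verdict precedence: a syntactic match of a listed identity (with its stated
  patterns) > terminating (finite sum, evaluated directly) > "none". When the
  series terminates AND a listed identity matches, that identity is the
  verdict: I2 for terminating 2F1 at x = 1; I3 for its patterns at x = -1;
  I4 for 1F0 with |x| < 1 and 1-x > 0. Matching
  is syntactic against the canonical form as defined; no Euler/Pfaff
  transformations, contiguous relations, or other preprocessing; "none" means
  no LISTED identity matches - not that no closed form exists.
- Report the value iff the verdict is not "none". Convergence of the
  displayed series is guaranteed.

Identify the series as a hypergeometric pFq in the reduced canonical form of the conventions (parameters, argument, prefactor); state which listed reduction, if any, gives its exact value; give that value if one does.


Reduced: x = 5/6, 2F1, upper = {1/2, 11/4}, lower = {3/4}, C = -2/5. Verdict: none - at argument 5/6 the multisets {1/2, 11/4} ; {3/4} match no listed identity.

The tell: x = (5/6) and the lower running product (prefactor -2/5) is a rising factorial.
Consecutive-term ratio: r(k) = (5/6) * (k+1/2) (k+11/4) / [(k+3/4) (k+1)] - rational in k. x = (5/6); t_0 = -2/5; negate the roots.


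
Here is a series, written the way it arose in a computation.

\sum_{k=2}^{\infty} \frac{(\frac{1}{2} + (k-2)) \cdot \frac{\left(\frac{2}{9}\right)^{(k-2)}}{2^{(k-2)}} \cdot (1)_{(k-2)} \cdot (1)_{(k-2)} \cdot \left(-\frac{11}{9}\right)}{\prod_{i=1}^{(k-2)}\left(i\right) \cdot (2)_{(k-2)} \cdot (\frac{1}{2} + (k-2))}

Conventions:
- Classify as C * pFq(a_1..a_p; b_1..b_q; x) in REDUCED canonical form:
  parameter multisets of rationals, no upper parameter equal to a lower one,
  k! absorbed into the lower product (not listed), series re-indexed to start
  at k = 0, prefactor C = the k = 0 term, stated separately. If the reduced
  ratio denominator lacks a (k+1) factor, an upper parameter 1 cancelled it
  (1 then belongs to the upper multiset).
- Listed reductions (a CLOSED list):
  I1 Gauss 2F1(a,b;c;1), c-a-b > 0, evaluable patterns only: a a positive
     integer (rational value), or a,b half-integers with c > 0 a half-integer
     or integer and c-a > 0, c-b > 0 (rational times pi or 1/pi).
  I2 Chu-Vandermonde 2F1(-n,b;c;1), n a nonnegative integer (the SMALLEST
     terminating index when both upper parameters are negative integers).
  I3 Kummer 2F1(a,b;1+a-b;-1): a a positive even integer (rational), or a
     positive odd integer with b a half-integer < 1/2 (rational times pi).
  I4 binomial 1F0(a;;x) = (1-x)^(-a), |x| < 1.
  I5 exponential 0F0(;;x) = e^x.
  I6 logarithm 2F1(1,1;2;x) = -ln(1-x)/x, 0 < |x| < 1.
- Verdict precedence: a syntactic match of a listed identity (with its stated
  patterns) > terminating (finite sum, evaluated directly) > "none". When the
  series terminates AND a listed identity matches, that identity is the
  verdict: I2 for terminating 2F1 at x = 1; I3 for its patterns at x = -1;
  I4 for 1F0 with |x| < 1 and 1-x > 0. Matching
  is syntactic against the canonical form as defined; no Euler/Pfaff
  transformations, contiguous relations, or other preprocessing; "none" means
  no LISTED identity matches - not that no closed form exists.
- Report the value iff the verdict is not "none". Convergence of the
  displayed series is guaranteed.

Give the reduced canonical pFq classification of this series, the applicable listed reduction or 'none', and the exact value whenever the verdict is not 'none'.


x = \frac{1}{9} here; the reduced form reads 2F1, upper {1, 1}, lower {2}, C = -\frac{11}{9}. Verdict: the logarithmic series (I6) applies (the logarithm: parameters (1,1;2), x = \frac{1}{9}). Its exact value is 11 \cdot \ln\left(\frac{8}{9}\right).

Key step: t_0 = -\frac{11}{9} here, and the factor k + 1/2 cancels (top and bottom), leaving C = -11/9.
Consecutive-term ratio: r(k) = \frac{1}{9} * (k+1) (k+1) / [(k+2) (k+1)] - rational in k, leading ratio \frac{1}{9}; with t_0 = -\frac{11}{9}, classification follows.


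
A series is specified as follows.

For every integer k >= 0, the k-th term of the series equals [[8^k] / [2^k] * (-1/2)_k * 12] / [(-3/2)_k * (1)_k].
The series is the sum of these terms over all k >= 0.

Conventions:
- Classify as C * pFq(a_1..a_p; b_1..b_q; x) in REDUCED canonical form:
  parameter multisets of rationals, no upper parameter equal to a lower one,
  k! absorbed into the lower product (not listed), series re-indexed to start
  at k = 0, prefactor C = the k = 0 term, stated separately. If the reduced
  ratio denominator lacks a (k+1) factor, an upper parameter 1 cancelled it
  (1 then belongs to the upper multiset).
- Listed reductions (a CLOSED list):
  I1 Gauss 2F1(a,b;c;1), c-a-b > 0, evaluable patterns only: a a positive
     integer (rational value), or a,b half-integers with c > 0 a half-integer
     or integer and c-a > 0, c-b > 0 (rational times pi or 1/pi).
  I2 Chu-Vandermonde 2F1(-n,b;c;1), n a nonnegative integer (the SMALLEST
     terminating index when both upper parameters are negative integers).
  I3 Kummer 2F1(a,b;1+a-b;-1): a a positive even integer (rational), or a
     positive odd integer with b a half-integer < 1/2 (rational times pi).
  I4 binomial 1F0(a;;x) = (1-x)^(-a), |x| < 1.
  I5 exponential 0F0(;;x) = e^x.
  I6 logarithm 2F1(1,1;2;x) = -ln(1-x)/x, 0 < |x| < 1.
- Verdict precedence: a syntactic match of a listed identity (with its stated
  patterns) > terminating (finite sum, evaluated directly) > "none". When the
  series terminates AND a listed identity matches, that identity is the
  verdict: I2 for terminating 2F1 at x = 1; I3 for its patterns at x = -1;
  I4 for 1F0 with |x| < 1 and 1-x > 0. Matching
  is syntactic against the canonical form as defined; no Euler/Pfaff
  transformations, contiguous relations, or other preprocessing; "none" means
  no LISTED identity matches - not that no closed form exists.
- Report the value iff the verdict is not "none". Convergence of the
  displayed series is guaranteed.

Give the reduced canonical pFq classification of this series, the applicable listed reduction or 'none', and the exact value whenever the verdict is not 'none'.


First insight: x = 4 and (1)_k (prefactor 12) is k! itself.
Ratio: r(k) = 4 * (k-1/2) / [(k-3/2) (k+1)] - rational; roots negated = parameters, x = 4, C = 12.

This is 12 * 1F1(-1/2; -3/2; 4) in reduced canonical form. Verdict: no listed reduction: x = 4 and upper {-1/2} fail every I1-I6 pattern.


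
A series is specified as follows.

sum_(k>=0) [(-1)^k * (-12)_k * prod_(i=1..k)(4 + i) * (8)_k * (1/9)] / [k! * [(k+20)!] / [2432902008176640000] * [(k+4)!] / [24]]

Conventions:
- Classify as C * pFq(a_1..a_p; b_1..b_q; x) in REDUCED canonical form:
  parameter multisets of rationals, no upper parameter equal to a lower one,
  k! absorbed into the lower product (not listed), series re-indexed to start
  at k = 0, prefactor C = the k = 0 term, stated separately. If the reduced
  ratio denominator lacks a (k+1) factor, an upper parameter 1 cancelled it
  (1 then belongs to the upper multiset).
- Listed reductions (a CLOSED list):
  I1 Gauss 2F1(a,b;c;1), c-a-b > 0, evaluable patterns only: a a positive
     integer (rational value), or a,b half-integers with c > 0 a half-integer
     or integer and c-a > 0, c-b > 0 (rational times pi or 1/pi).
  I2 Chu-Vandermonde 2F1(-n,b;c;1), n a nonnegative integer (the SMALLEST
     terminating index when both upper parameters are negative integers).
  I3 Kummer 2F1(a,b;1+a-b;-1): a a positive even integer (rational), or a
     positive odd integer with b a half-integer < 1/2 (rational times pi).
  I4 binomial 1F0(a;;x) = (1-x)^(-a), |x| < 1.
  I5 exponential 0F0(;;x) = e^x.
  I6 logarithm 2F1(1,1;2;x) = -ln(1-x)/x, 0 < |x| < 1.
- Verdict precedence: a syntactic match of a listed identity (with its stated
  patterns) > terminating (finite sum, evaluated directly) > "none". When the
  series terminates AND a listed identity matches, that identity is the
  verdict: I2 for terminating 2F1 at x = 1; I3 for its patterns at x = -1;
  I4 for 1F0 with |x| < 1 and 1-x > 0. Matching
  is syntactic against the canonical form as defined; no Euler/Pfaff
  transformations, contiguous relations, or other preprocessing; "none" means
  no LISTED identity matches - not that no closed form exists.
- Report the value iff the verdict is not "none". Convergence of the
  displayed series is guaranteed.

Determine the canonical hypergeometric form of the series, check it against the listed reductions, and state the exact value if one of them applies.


Canonical form: C = 1/9 times 2F1 with upper {-12, 8}, lower {21}, x = -1. Verdict: Kummer's theorem (I3) applies (x = -1; c = 21 equals 1+a-b for upper {-12, 8}: listed pattern). Value: 323/42.

Key observation: x = (-1) and the parameter 5 appears in both the upper and lower lists and cancels.
Ratio: r(k) = (-1) * (k-12) (k+8) / [(k+21) (k+1)] - rational in k, leading ratio (-1); with t_0 = 1/9, classification follows.
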